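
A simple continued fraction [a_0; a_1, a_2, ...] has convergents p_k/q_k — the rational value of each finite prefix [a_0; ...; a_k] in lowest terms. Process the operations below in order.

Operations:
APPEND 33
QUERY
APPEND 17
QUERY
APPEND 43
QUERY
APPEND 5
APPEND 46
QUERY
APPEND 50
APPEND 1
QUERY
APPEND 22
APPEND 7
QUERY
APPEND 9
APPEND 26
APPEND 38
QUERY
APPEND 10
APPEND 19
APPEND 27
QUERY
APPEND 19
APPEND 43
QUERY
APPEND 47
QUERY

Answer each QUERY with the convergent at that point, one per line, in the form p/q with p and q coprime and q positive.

APPEND 33: p_0 = 33·1 + 0 = 33, q_0 = 33·0 + 1 = 1 → 33/1
APPEND 17: p_1 = 17·33 + 1 = 562, q_1 = 17·1 + 0 = 17 → 562/17
APPEND 43: p_2 = 43·562 + 33 = 24199, q_2 = 43·17 + 1 = 732 → 24199/732
APPEND 5: p_3 = 5·24199 + 562 = 121557, q_3 = 5·732 + 17 = 3677 → 121557/3677
APPEND 46: p_4 = 46·121557 + 24199 = 5615821, q_4 = 46·3677 + 732 = 169874 → 5615821/169874
APPEND 50: p_5 = 50·5615821 + 121557 = 280912607, q_5 = 50·169874 + 3677 = 8497377 → 280912607/8497377
APPEND 1: p_6 = 1·280912607 + 5615821 = 286528428, q_6 = 1·8497377 + 169874 = 8667251 → 286528428/8667251
APPEND 22: p_7 = 22·286528428 + 280912607 = 6584538023, q_7 = 22·8667251 + 8497377 = 199176899 → 6584538023/199176899
APPEND 7: p_8 = 7·6584538023 + 286528428 = 46378294589, q_8 = 7·199176899 + 8667251 = 1402905544 → 46378294589/1402905544
APPEND 9: p_9 = 9·46378294589 + 6584538023 = 423989189324, q_9 = 9·1402905544 + 199176899 = 12825326795 → 423989189324/12825326795
APPEND 26: p_10 = 26·423989189324 + 46378294589 = 11070097217013, q_10 = 26·12825326795 + 1402905544 = 334861402214 → 11070097217013/334861402214
APPEND 38: p_11 = 38·11070097217013 + 423989189324 = 421087683435818, q_11 = 38·334861402214 + 12825326795 = 12737558610927 → 421087683435818/12737558610927
APPEND 10: p_12 = 10·421087683435818 + 11070097217013 = 4221946931575193, q_12 = 10·12737558610927 + 334861402214 = 127710447511484 → 4221946931575193/127710447511484
APPEND 19: p_13 = 19·4221946931575193 + 421087683435818 = 80638079383364485, q_13 = 19·127710447511484 + 12737558610927 = 2439236061329123 → 80638079383364485/2439236061329123
APPEND 27: p_14 = 27·80638079383364485 + 4221946931575193 = 2181450090282416288, q_14 = 27·2439236061329123 + 127710447511484 = 65987084103397805 → 2181450090282416288/65987084103397805
APPEND 19: p_15 = 19·2181450090282416288 + 80638079383364485 = 41528189794749273957, q_15 = 19·65987084103397805 + 2439236061329123 = 1256193834025887418 → 41528189794749273957/1256193834025887418
APPEND 43: p_16 = 43·41528189794749273957 + 2181450090282416288 = 1787893611264501196439, q_16 = 43·1256193834025887418 + 65987084103397805 = 54082321947216556779 → 1787893611264501196439/54082321947216556779
APPEND 47: p_17 = 47·1787893611264501196439 + 41528189794749273957 = 84072527919226305506590, q_17 = 47·54082321947216556779 + 1256193834025887418 = 2543125325353204056031 → 84072527919226305506590/2543125325353204056031

33/1
562/17
24199/732
5615821/169874
286528428/8667251
46378294589/1402905544
421087683435818/12737558610927
2181450090282416288/65987084103397805
1787893611264501196439/54082321947216556779
84072527919226305506590/2543125325353204056031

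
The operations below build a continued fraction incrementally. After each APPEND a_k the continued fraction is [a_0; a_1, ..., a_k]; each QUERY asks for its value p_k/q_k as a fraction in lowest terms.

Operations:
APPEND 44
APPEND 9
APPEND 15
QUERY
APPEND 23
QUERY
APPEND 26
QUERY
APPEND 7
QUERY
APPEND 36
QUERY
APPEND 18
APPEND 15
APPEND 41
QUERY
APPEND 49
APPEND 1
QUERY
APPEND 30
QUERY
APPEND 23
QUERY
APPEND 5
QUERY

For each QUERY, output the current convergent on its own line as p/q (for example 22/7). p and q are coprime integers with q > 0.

APPEND 44: p_0 = 44·1 + 0 = 44, q_0 = 44·0 + 1 = 1 → 44/1
APPEND 9: p_1 = 9·44 + 1 = 397, q_1 = 9·1 + 0 = 9 → 397/9
APPEND 15: p_2 = 15·397 + 44 = 5999, q_2 = 15·9 + 1 = 136 → 5999/136
APPEND 23: p_3 = 23·5999 + 397 = 138374, q_3 = 23·136 + 9 = 3137 → 138374/3137
APPEND 26: p_4 = 26·138374 + 5999 = 3603723, q_4 = 26·3137 + 136 = 81698 → 3603723/81698
APPEND 7: p_5 = 7·3603723 + 138374 = 25364435, q_5 = 7·81698 + 3137 = 575023 → 25364435/575023
APPEND 36: p_6 = 36·25364435 + 3603723 = 916723383, q_6 = 36·575023 + 81698 = 20782526 → 916723383/20782526
APPEND 18: p_7 = 18·916723383 + 25364435 = 16526385329, q_7 = 18·20782526 + 575023 = 374660491 → 16526385329/374660491
APPEND 15: p_8 = 15·16526385329 + 916723383 = 248812503318, q_8 = 15·374660491 + 20782526 = 5640689891 → 248812503318/5640689891
APPEND 41: p_9 = 41·248812503318 + 16526385329 = 10217839021367, q_9 = 41·5640689891 + 374660491 = 231642946022 → 10217839021367/231642946022
APPEND 49: p_10 = 49·10217839021367 + 248812503318 = 500922924550301, q_10 = 49·231642946022 + 5640689891 = 11356145044969 → 500922924550301/11356145044969
APPEND 1: p_11 = 1·500922924550301 + 10217839021367 = 511140763571668, q_11 = 1·11356145044969 + 231642946022 = 11587787990991 → 511140763571668/11587787990991
APPEND 30: p_12 = 30·511140763571668 + 500922924550301 = 15835145831700341, q_12 = 30·11587787990991 + 11356145044969 = 358989784774699 → 15835145831700341/358989784774699
APPEND 23: p_13 = 23·15835145831700341 + 511140763571668 = 364719494892679511, q_13 = 23·358989784774699 + 11587787990991 = 8268352837809068 → 364719494892679511/8268352837809068
APPEND 5: p_14 = 5·364719494892679511 + 15835145831700341 = 1839432620295097896, q_14 = 5·8268352837809068 + 358989784774699 = 41700753973820039 → 1839432620295097896/41700753973820039

5999/136
138374/3137
3603723/81698
25364435/575023
916723383/20782526
10217839021367/231642946022
511140763571668/11587787990991
15835145831700341/358989784774699
364719494892679511/8268352837809068
1839432620295097896/41700753973820039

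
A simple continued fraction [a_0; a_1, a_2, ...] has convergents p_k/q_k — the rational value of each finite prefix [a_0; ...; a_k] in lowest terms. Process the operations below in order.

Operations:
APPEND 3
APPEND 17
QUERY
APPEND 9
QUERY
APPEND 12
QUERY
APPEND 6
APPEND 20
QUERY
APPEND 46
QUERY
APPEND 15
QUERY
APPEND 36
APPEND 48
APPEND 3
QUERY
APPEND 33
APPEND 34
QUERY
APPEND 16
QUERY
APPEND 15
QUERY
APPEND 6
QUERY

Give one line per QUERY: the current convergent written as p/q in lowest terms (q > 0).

APPEND 3: p_0 = 3·1 + 0 = 3, q_0 = 3·0 + 1 = 1 → 3/1
APPEND 17: p_1 = 17·3 + 1 = 52, q_1 = 17·1 + 0 = 17 → 52/17
APPEND 9: p_2 = 9·52 + 3 = 471, q_2 = 9·17 + 1 = 154 → 471/154
APPEND 12: p_3 = 12·471 + 52 = 5704, q_3 = 12·154 + 17 = 1865 → 5704/1865
APPEND 6: p_4 = 6·5704 + 471 = 34695, q_4 = 6·1865 + 154 = 11344 → 34695/11344
APPEND 20: p_5 = 20·34695 + 5704 = 699604, q_5 = 20·11344 + 1865 = 228745 → 699604/228745
APPEND 46: p_6 = 46·699604 + 34695 = 32216479, q_6 = 46·228745 + 11344 = 10533614 → 32216479/10533614
APPEND 15: p_7 = 15·32216479 + 699604 = 483946789, q_7 = 15·10533614 + 228745 = 158232955 → 483946789/158232955
APPEND 36: p_8 = 36·483946789 + 32216479 = 17454300883, q_8 = 36·158232955 + 10533614 = 5706919994 → 17454300883/5706919994
APPEND 48: p_9 = 48·17454300883 + 483946789 = 838290389173, q_9 = 48·5706919994 + 158232955 = 274090392667 → 838290389173/274090392667
APPEND 3: p_10 = 3·838290389173 + 17454300883 = 2532325468402, q_10 = 3·274090392667 + 5706919994 = 827978097995 → 2532325468402/827978097995
APPEND 33: p_11 = 33·2532325468402 + 838290389173 = 84405030846439, q_11 = 33·827978097995 + 274090392667 = 27597367626502 → 84405030846439/27597367626502
APPEND 34: p_12 = 34·84405030846439 + 2532325468402 = 2872303374247328, q_12 = 34·27597367626502 + 827978097995 = 939138477399063 → 2872303374247328/939138477399063
APPEND 16: p_13 = 16·2872303374247328 + 84405030846439 = 46041259018803687, q_13 = 16·939138477399063 + 27597367626502 = 15053813006011510 → 46041259018803687/15053813006011510
APPEND 15: p_14 = 15·46041259018803687 + 2872303374247328 = 693491188656302633, q_14 = 15·15053813006011510 + 939138477399063 = 226746333567571713 → 693491188656302633/226746333567571713
APPEND 6: p_15 = 6·693491188656302633 + 46041259018803687 = 4206988390956619485, q_15 = 6·226746333567571713 + 15053813006011510 = 1375531814411441788 → 4206988390956619485/1375531814411441788

52/17
471/154
5704/1865
699604/228745
32216479/10533614
483946789/158232955
2532325468402/827978097995
2872303374247328/939138477399063
46041259018803687/15053813006011510
693491188656302633/226746333567571713
4206988390956619485/1375531814411441788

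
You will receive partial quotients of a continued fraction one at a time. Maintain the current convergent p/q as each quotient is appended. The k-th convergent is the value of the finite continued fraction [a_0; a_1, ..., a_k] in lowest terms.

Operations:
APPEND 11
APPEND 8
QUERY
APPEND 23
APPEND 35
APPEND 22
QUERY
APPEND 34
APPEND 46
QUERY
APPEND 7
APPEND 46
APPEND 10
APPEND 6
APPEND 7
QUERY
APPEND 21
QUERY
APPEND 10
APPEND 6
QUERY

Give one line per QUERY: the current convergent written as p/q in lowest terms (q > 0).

APPEND 11: p_0 = 11·1 + 0 = 11, q_0 = 11·0 + 1 = 1 → 11/1
APPEND 8: p_1 = 8·11 + 1 = 89, q_1 = 8·1 + 0 = 8 → 89/8
APPEND 23: p_2 = 23·89 + 11 = 2058, q_2 = 23·8 + 1 = 185 → 2058/185
APPEND 35: p_3 = 35·2058 + 89 = 72119, q_3 = 35·185 + 8 = 6483 → 72119/6483
APPEND 22: p_4 = 22·72119 + 2058 = 1588676, q_4 = 22·6483 + 185 = 142811 → 1588676/142811
APPEND 34: p_5 = 34·1588676 + 72119 = 54087103, q_5 = 34·142811 + 6483 = 4862057 → 54087103/4862057
APPEND 46: p_6 = 46·54087103 + 1588676 = 2489595414, q_6 = 46·4862057 + 142811 = 223797433 → 2489595414/223797433
APPEND 7: p_7 = 7·2489595414 + 54087103 = 17481255001, q_7 = 7·223797433 + 4862057 = 1571444088 → 17481255001/1571444088
APPEND 46: p_8 = 46·17481255001 + 2489595414 = 806627325460, q_8 = 46·1571444088 + 223797433 = 72510225481 → 806627325460/72510225481
APPEND 10: p_9 = 10·806627325460 + 17481255001 = 8083754509601, q_9 = 10·72510225481 + 1571444088 = 726673698898 → 8083754509601/726673698898
APPEND 6: p_10 = 6·8083754509601 + 806627325460 = 49309154383066, q_10 = 6·726673698898 + 72510225481 = 4432552418869 → 49309154383066/4432552418869
APPEND 7: p_11 = 7·49309154383066 + 8083754509601 = 353247835191063, q_11 = 7·4432552418869 + 726673698898 = 31754540630981 → 353247835191063/31754540630981
APPEND 21: p_12 = 21·353247835191063 + 49309154383066 = 7467513693395389, q_12 = 21·31754540630981 + 4432552418869 = 671277905669470 → 7467513693395389/671277905669470
APPEND 10: p_13 = 10·7467513693395389 + 353247835191063 = 75028384769144953, q_13 = 10·671277905669470 + 31754540630981 = 6744533597325681 → 75028384769144953/6744533597325681
APPEND 6: p_14 = 6·75028384769144953 + 7467513693395389 = 457637822308265107, q_14 = 6·6744533597325681 + 671277905669470 = 41138479489623556 → 457637822308265107/41138479489623556

89/8
1588676/142811
2489595414/223797433
353247835191063/31754540630981
7467513693395389/671277905669470
457637822308265107/41138479489623556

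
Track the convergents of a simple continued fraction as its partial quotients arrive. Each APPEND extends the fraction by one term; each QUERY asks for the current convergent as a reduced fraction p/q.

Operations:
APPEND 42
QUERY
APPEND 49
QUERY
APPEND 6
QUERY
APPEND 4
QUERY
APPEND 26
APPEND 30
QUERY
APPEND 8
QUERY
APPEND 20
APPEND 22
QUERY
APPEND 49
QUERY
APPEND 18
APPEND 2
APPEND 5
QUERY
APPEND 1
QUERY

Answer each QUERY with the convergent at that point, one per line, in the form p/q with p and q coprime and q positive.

APPEND 42: p_0 = 42·1 + 0 = 42, q_0 = 42·0 + 1 = 1 → 42/1
APPEND 49: p_1 = 49·42 + 1 = 2059, q_1 = 49·1 + 0 = 49 → 2059/49
APPEND 6: p_2 = 6·2059 + 42 = 12396, q_2 = 6·49 + 1 = 295 → 12396/295
APPEND 4: p_3 = 4·12396 + 2059 = 51643, q_3 = 4·295 + 49 = 1229 → 51643/1229
APPEND 26: p_4 = 26·51643 + 12396 = 1355114, q_4 = 26·1229 + 295 = 32249 → 1355114/32249
APPEND 30: p_5 = 30·1355114 + 51643 = 40705063, q_5 = 30·32249 + 1229 = 968699 → 40705063/968699
APPEND 8: p_6 = 8·40705063 + 1355114 = 326995618, q_6 = 8·968699 + 32249 = 7781841 → 326995618/7781841
APPEND 20: p_7 = 20·326995618 + 40705063 = 6580617423, q_7 = 20·7781841 + 968699 = 156605519 → 6580617423/156605519
APPEND 22: p_8 = 22·6580617423 + 326995618 = 145100578924, q_8 = 22·156605519 + 7781841 = 3453103259 → 145100578924/3453103259
APPEND 49: p_9 = 49·145100578924 + 6580617423 = 7116508984699, q_9 = 49·3453103259 + 156605519 = 169358665210 → 7116508984699/169358665210
APPEND 18: p_10 = 18·7116508984699 + 145100578924 = 128242262303506, q_10 = 18·169358665210 + 3453103259 = 3051909077039 → 128242262303506/3051909077039
APPEND 2: p_11 = 2·128242262303506 + 7116508984699 = 263601033591711, q_11 = 2·3051909077039 + 169358665210 = 6273176819288 → 263601033591711/6273176819288
APPEND 5: p_12 = 5·263601033591711 + 128242262303506 = 1446247430262061, q_12 = 5·6273176819288 + 3051909077039 = 34417793173479 → 1446247430262061/34417793173479
APPEND 1: p_13 = 1·1446247430262061 + 263601033591711 = 1709848463853772, q_13 = 1·34417793173479 + 6273176819288 = 40690969992767 → 1709848463853772/40690969992767

42/1
2059/49
12396/295
51643/1229
40705063/968699
326995618/7781841
145100578924/3453103259
7116508984699/169358665210
1446247430262061/34417793173479
1709848463853772/40690969992767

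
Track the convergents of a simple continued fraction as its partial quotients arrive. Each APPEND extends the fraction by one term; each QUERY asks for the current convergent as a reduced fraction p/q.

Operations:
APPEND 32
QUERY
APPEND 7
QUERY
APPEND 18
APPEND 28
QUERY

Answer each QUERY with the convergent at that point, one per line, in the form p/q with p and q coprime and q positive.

32/1
225/7
114521/3563

APPEND 32: p_0 = 32·1 + 0 = 32, q_0 = 32·0 + 1 = 1 → 32/1
APPEND 7: p_1 = 7·32 + 1 = 225, q_1 = 7·1 + 0 = 7 → 225/7
APPEND 18: p_2 = 18·225 + 32 = 4082, q_2 = 18·7 + 1 = 127 → 4082/127
APPEND 28: p_3 = 28·4082 + 225 = 114521, q_3 = 28·127 + 7 = 3563 → 114521/3563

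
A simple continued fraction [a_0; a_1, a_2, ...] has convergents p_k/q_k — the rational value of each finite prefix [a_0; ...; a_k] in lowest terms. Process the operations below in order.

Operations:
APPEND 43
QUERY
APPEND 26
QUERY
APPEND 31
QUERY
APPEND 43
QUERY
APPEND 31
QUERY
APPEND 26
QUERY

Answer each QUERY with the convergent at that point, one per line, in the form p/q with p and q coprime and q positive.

APPEND 43: p_0 = 43·1 + 0 = 43, q_0 = 43·0 + 1 = 1 → 43/1
APPEND 26: p_1 = 26·43 + 1 = 1119, q_1 = 26·1 + 0 = 26 → 1119/26
APPEND 31: p_2 = 31·1119 + 43 = 34732, q_2 = 31·26 + 1 = 807 → 34732/807
APPEND 43: p_3 = 43·34732 + 1119 = 1494595, q_3 = 43·807 + 26 = 34727 → 1494595/34727
APPEND 31: p_4 = 31·1494595 + 34732 = 46367177, q_4 = 31·34727 + 807 = 1077344 → 46367177/1077344
APPEND 26: p_5 = 26·46367177 + 1494595 = 1207041197, q_5 = 26·1077344 + 34727 = 28045671 → 1207041197/28045671

43/1
1119/26
34732/807
1494595/34727
46367177/1077344
1207041197/28045671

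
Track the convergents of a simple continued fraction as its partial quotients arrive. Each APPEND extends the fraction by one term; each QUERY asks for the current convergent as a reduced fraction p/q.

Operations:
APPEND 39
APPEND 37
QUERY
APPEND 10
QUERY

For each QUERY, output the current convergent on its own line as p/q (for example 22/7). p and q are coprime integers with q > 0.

APPEND 39: p_0 = 39·1 + 0 = 39, q_0 = 39·0 + 1 = 1 → 39/1
APPEND 37: p_1 = 37·39 + 1 = 1444, q_1 = 37·1 + 0 = 37 → 1444/37
APPEND 10: p_2 = 10·1444 + 39 = 14479, q_2 = 10·37 + 1 = 371 → 14479/371

1444/37
14479/371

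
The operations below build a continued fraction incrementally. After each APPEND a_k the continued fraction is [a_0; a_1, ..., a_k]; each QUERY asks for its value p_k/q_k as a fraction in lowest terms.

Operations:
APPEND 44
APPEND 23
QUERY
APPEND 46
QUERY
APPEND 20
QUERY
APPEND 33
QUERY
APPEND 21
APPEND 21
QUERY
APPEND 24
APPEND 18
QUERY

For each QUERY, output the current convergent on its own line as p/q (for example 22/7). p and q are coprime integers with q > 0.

1013/23
46642/1059
933853/21203
30863791/700758
13661406535/310180299
5927072352007/134573337645

APPEND 44: p_0 = 44·1 + 0 = 44, q_0 = 44·0 + 1 = 1 → 44/1
APPEND 23: p_1 = 23·44 + 1 = 1013, q_1 = 23·1 + 0 = 23 → 1013/23
APPEND 46: p_2 = 46·1013 + 44 = 46642, q_2 = 46·23 + 1 = 1059 → 46642/1059
APPEND 20: p_3 = 20·46642 + 1013 = 933853, q_3 = 20·1059 + 23 = 21203 → 933853/21203
APPEND 33: p_4 = 33·933853 + 46642 = 30863791, q_4 = 33·21203 + 1059 = 700758 → 30863791/700758
APPEND 21: p_5 = 21·30863791 + 933853 = 649073464, q_5 = 21·700758 + 21203 = 14737121 → 649073464/14737121
APPEND 21: p_6 = 21·649073464 + 30863791 = 13661406535, q_6 = 21·14737121 + 700758 = 310180299 → 13661406535/310180299
APPEND 24: p_7 = 24·13661406535 + 649073464 = 328522830304, q_7 = 24·310180299 + 14737121 = 7459064297 → 328522830304/7459064297
APPEND 18: p_8 = 18·328522830304 + 13661406535 = 5927072352007, q_8 = 18·7459064297 + 310180299 = 134573337645 → 5927072352007/134573337645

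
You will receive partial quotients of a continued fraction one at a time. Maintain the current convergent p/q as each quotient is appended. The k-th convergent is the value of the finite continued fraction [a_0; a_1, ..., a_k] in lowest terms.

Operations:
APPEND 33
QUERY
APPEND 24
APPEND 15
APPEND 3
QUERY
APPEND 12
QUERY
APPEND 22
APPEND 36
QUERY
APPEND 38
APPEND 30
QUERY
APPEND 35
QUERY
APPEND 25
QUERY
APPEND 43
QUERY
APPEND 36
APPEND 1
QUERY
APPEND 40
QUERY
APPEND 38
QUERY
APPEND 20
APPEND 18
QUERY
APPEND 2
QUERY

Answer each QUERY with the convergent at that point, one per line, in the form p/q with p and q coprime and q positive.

APPEND 33: p_0 = 33·1 + 0 = 33, q_0 = 33·0 + 1 = 1 → 33/1
APPEND 24: p_1 = 24·33 + 1 = 793, q_1 = 24·1 + 0 = 24 → 793/24
APPEND 15: p_2 = 15·793 + 33 = 11928, q_2 = 15·24 + 1 = 361 → 11928/361
APPEND 3: p_3 = 3·11928 + 793 = 36577, q_3 = 3·361 + 24 = 1107 → 36577/1107
APPEND 12: p_4 = 12·36577 + 11928 = 450852, q_4 = 12·1107 + 361 = 13645 → 450852/13645
APPEND 22: p_5 = 22·450852 + 36577 = 9955321, q_5 = 22·13645 + 1107 = 301297 → 9955321/301297
APPEND 36: p_6 = 36·9955321 + 450852 = 358842408, q_6 = 36·301297 + 13645 = 10860337 → 358842408/10860337
APPEND 38: p_7 = 38·358842408 + 9955321 = 13645966825, q_7 = 38·10860337 + 301297 = 412994103 → 13645966825/412994103
APPEND 30: p_8 = 30·13645966825 + 358842408 = 409737847158, q_8 = 30·412994103 + 10860337 = 12400683427 → 409737847158/12400683427
APPEND 35: p_9 = 35·409737847158 + 13645966825 = 14354470617355, q_9 = 35·12400683427 + 412994103 = 434436914048 → 14354470617355/434436914048
APPEND 25: p_10 = 25·14354470617355 + 409737847158 = 359271503281033, q_10 = 25·434436914048 + 12400683427 = 10873323534627 → 359271503281033/10873323534627
APPEND 43: p_11 = 43·359271503281033 + 14354470617355 = 15463029111701774, q_11 = 43·10873323534627 + 434436914048 = 467987348903009 → 15463029111701774/467987348903009
APPEND 36: p_12 = 36·15463029111701774 + 359271503281033 = 557028319524544897, q_12 = 36·467987348903009 + 10873323534627 = 16858417884042951 → 557028319524544897/16858417884042951
APPEND 1: p_13 = 1·557028319524544897 + 15463029111701774 = 572491348636246671, q_13 = 1·16858417884042951 + 467987348903009 = 17326405232945960 → 572491348636246671/17326405232945960
APPEND 40: p_14 = 40·572491348636246671 + 557028319524544897 = 23456682264974411737, q_14 = 40·17326405232945960 + 16858417884042951 = 709914627201881351 → 23456682264974411737/709914627201881351
APPEND 38: p_15 = 38·23456682264974411737 + 572491348636246671 = 891926417417663892677, q_15 = 38·709914627201881351 + 17326405232945960 = 26994082238904437298 → 891926417417663892677/26994082238904437298
APPEND 20: p_16 = 20·891926417417663892677 + 23456682264974411737 = 17861985030618252265277, q_16 = 20·26994082238904437298 + 709914627201881351 = 540591559405290627311 → 17861985030618252265277/540591559405290627311
APPEND 18: p_17 = 18·17861985030618252265277 + 891926417417663892677 = 322407656968546204667663, q_17 = 18·540591559405290627311 + 26994082238904437298 = 9757642151534135728896 → 322407656968546204667663/9757642151534135728896
APPEND 2: p_18 = 2·322407656968546204667663 + 17861985030618252265277 = 662677298967710661600603, q_18 = 2·9757642151534135728896 + 540591559405290627311 = 20055875862473562085103 → 662677298967710661600603/20055875862473562085103

33/1
36577/1107
450852/13645
358842408/10860337
409737847158/12400683427
14354470617355/434436914048
359271503281033/10873323534627
15463029111701774/467987348903009
572491348636246671/17326405232945960
23456682264974411737/709914627201881351
891926417417663892677/26994082238904437298
322407656968546204667663/9757642151534135728896
662677298967710661600603/20055875862473562085103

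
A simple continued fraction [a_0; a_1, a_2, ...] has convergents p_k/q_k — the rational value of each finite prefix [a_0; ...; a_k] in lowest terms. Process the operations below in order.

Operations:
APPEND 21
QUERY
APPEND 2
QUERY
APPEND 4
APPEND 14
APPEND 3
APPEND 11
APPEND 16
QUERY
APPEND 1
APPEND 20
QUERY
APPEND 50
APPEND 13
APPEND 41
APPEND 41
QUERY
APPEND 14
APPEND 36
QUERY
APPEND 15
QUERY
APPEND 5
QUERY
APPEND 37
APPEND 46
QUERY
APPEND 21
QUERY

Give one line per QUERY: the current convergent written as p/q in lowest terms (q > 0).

21/1
43/2
1535676/71609
34158256/1592809
37508433039195/1749028689308
18974673374870427/884794309274864
285146132982551717/13296443674694781
1444705338287629012/67367012682748769
2473449913221029586418/115337659007757113533
51996187421291246139939/2424596715075835783427

APPEND 21: p_0 = 21·1 + 0 = 21, q_0 = 21·0 + 1 = 1 → 21/1
APPEND 2: p_1 = 2·21 + 1 = 43, q_1 = 2·1 + 0 = 2 → 43/2
APPEND 4: p_2 = 4·43 + 21 = 193, q_2 = 4·2 + 1 = 9 → 193/9
APPEND 14: p_3 = 14·193 + 43 = 2745, q_3 = 14·9 + 2 = 128 → 2745/128
APPEND 3: p_4 = 3·2745 + 193 = 8428, q_4 = 3·128 + 9 = 393 → 8428/393
APPEND 11: p_5 = 11·8428 + 2745 = 95453, q_5 = 11·393 + 128 = 4451 → 95453/4451
APPEND 16: p_6 = 16·95453 + 8428 = 1535676, q_6 = 16·4451 + 393 = 71609 → 1535676/71609
APPEND 1: p_7 = 1·1535676 + 95453 = 1631129, q_7 = 1·71609 + 4451 = 76060 → 1631129/76060
APPEND 20: p_8 = 20·1631129 + 1535676 = 34158256, q_8 = 20·76060 + 71609 = 1592809 → 34158256/1592809
APPEND 50: p_9 = 50·34158256 + 1631129 = 1709543929, q_9 = 50·1592809 + 76060 = 79716510 → 1709543929/79716510
APPEND 13: p_10 = 13·1709543929 + 34158256 = 22258229333, q_10 = 13·79716510 + 1592809 = 1037907439 → 22258229333/1037907439
APPEND 41: p_11 = 41·22258229333 + 1709543929 = 914296946582, q_11 = 41·1037907439 + 79716510 = 42633921509 → 914296946582/42633921509
APPEND 41: p_12 = 41·914296946582 + 22258229333 = 37508433039195, q_12 = 41·42633921509 + 1037907439 = 1749028689308 → 37508433039195/1749028689308
APPEND 14: p_13 = 14·37508433039195 + 914296946582 = 526032359495312, q_13 = 14·1749028689308 + 42633921509 = 24529035571821 → 526032359495312/24529035571821
APPEND 36: p_14 = 36·526032359495312 + 37508433039195 = 18974673374870427, q_14 = 36·24529035571821 + 1749028689308 = 884794309274864 → 18974673374870427/884794309274864
APPEND 15: p_15 = 15·18974673374870427 + 526032359495312 = 285146132982551717, q_15 = 15·884794309274864 + 24529035571821 = 13296443674694781 → 285146132982551717/13296443674694781
APPEND 5: p_16 = 5·285146132982551717 + 18974673374870427 = 1444705338287629012, q_16 = 5·13296443674694781 + 884794309274864 = 67367012682748769 → 1444705338287629012/67367012682748769
APPEND 37: p_17 = 37·1444705338287629012 + 285146132982551717 = 53739243649624825161, q_17 = 37·67367012682748769 + 13296443674694781 = 2505875912936399234 → 53739243649624825161/2505875912936399234
APPEND 46: p_18 = 46·53739243649624825161 + 1444705338287629012 = 2473449913221029586418, q_18 = 46·2505875912936399234 + 67367012682748769 = 115337659007757113533 → 2473449913221029586418/115337659007757113533
APPEND 21: p_19 = 21·2473449913221029586418 + 53739243649624825161 = 51996187421291246139939, q_19 = 21·115337659007757113533 + 2505875912936399234 = 2424596715075835783427 → 51996187421291246139939/2424596715075835783427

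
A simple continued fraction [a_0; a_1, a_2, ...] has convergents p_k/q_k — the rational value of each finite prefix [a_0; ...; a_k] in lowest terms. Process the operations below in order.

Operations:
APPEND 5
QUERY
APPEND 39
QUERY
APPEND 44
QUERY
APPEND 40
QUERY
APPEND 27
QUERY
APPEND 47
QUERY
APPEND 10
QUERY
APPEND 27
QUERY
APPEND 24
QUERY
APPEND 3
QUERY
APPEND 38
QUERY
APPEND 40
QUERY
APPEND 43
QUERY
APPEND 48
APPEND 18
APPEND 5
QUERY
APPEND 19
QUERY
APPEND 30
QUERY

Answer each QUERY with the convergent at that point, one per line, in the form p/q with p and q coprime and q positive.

5/1
196/39
8629/1717
345356/68719
9333241/1857130
439007683/87353829
4399410071/875395420
119223079600/23723030169
2865753320471/570228119476
8716483041013/1734407388597
334092108878965/66477708886162
13372400838199613/2660842762835077
575347328151462324/114482716510794473
2517210754482620907635/500875055993122222436
48324920477235899748359/9615701508820890476815
1452264825071559613358405/288971920320619836526886

APPEND 5: p_0 = 5·1 + 0 = 5, q_0 = 5·0 + 1 = 1 → 5/1
APPEND 39: p_1 = 39·5 + 1 = 196, q_1 = 39·1 + 0 = 39 → 196/39
APPEND 44: p_2 = 44·196 + 5 = 8629, q_2 = 44·39 + 1 = 1717 → 8629/1717
APPEND 40: p_3 = 40·8629 + 196 = 345356, q_3 = 40·1717 + 39 = 68719 → 345356/68719
APPEND 27: p_4 = 27·345356 + 8629 = 9333241, q_4 = 27·68719 + 1717 = 1857130 → 9333241/1857130
APPEND 47: p_5 = 47·9333241 + 345356 = 439007683, q_5 = 47·1857130 + 68719 = 87353829 → 439007683/87353829
APPEND 10: p_6 = 10·439007683 + 9333241 = 4399410071, q_6 = 10·87353829 + 1857130 = 875395420 → 4399410071/875395420
APPEND 27: p_7 = 27·4399410071 + 439007683 = 119223079600, q_7 = 27·875395420 + 87353829 = 23723030169 → 119223079600/23723030169
APPEND 24: p_8 = 24·119223079600 + 4399410071 = 2865753320471, q_8 = 24·23723030169 + 875395420 = 570228119476 → 2865753320471/570228119476
APPEND 3: p_9 = 3·2865753320471 + 119223079600 = 8716483041013, q_9 = 3·570228119476 + 23723030169 = 1734407388597 → 8716483041013/1734407388597
APPEND 38: p_10 = 38·8716483041013 + 2865753320471 = 334092108878965, q_10 = 38·1734407388597 + 570228119476 = 66477708886162 → 334092108878965/66477708886162
APPEND 40: p_11 = 40·334092108878965 + 8716483041013 = 13372400838199613, q_11 = 40·66477708886162 + 1734407388597 = 2660842762835077 → 13372400838199613/2660842762835077
APPEND 43: p_12 = 43·13372400838199613 + 334092108878965 = 575347328151462324, q_12 = 43·2660842762835077 + 66477708886162 = 114482716510794473 → 575347328151462324/114482716510794473
APPEND 48: p_13 = 48·575347328151462324 + 13372400838199613 = 27630044152108391165, q_13 = 48·114482716510794473 + 2660842762835077 = 5497831235280969781 → 27630044152108391165/5497831235280969781
APPEND 18: p_14 = 18·27630044152108391165 + 575347328151462324 = 497916142066102503294, q_14 = 18·5497831235280969781 + 114482716510794473 = 99075444951568250531 → 497916142066102503294/99075444951568250531
APPEND 5: p_15 = 5·497916142066102503294 + 27630044152108391165 = 2517210754482620907635, q_15 = 5·99075444951568250531 + 5497831235280969781 = 500875055993122222436 → 2517210754482620907635/500875055993122222436
APPEND 19: p_16 = 19·2517210754482620907635 + 497916142066102503294 = 48324920477235899748359, q_16 = 19·500875055993122222436 + 99075444951568250531 = 9615701508820890476815 → 48324920477235899748359/9615701508820890476815
APPEND 30: p_17 = 30·48324920477235899748359 + 2517210754482620907635 = 1452264825071559613358405, q_17 = 30·9615701508820890476815 + 500875055993122222436 = 288971920320619836526886 → 1452264825071559613358405/288971920320619836526886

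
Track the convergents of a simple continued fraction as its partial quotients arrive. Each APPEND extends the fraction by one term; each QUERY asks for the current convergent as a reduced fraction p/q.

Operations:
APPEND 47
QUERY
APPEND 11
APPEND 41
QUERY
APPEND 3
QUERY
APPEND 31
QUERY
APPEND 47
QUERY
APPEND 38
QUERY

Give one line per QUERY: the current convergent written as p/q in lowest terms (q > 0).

47/1
21285/452
64373/1367
2016848/42829
94856229/2014330
3606553550/76587369

APPEND 47: p_0 = 47·1 + 0 = 47, q_0 = 47·0 + 1 = 1 → 47/1
APPEND 11: p_1 = 11·47 + 1 = 518, q_1 = 11·1 + 0 = 11 → 518/11
APPEND 41: p_2 = 41·518 + 47 = 21285, q_2 = 41·11 + 1 = 452 → 21285/452
APPEND 3: p_3 = 3·21285 + 518 = 64373, q_3 = 3·452 + 11 = 1367 → 64373/1367
APPEND 31: p_4 = 31·64373 + 21285 = 2016848, q_4 = 31·1367 + 452 = 42829 → 2016848/42829
APPEND 47: p_5 = 47·2016848 + 64373 = 94856229, q_5 = 47·42829 + 1367 = 2014330 → 94856229/2014330
APPEND 38: p_6 = 38·94856229 + 2016848 = 3606553550, q_6 = 38·2014330 + 42829 = 76587369 → 3606553550/76587369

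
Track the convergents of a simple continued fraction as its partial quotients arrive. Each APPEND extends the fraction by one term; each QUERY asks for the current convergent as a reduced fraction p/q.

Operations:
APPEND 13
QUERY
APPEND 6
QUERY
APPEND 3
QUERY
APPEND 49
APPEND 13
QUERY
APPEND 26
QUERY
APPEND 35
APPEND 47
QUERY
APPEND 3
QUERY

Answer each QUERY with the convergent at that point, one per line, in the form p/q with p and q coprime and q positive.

13/1
79/6
250/19
160527/12200
4186031/318137
6897751795/524226902
20839926997/1583827701

APPEND 13: p_0 = 13·1 + 0 = 13, q_0 = 13·0 + 1 = 1 → 13/1
APPEND 6: p_1 = 6·13 + 1 = 79, q_1 = 6·1 + 0 = 6 → 79/6
APPEND 3: p_2 = 3·79 + 13 = 250, q_2 = 3·6 + 1 = 19 → 250/19
APPEND 49: p_3 = 49·250 + 79 = 12329, q_3 = 49·19 + 6 = 937 → 12329/937
APPEND 13: p_4 = 13·12329 + 250 = 160527, q_4 = 13·937 + 19 = 12200 → 160527/12200
APPEND 26: p_5 = 26·160527 + 12329 = 4186031, q_5 = 26·12200 + 937 = 318137 → 4186031/318137
APPEND 35: p_6 = 35·4186031 + 160527 = 146671612, q_6 = 35·318137 + 12200 = 11146995 → 146671612/11146995
APPEND 47: p_7 = 47·146671612 + 4186031 = 6897751795, q_7 = 47·11146995 + 318137 = 524226902 → 6897751795/524226902
APPEND 3: p_8 = 3·6897751795 + 146671612 = 20839926997, q_8 = 3·524226902 + 11146995 = 1583827701 → 20839926997/1583827701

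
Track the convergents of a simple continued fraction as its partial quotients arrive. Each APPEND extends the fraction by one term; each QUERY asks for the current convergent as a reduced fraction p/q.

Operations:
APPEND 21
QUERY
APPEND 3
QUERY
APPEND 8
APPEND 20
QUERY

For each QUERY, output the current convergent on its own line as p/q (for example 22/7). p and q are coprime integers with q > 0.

APPEND 21: p_0 = 21·1 + 0 = 21, q_0 = 21·0 + 1 = 1 → 21/1
APPEND 3: p_1 = 3·21 + 1 = 64, q_1 = 3·1 + 0 = 3 → 64/3
APPEND 8: p_2 = 8·64 + 21 = 533, q_2 = 8·3 + 1 = 25 → 533/25
APPEND 20: p_3 = 20·533 + 64 = 10724, q_3 = 20·25 + 3 = 503 → 10724/503

21/1
64/3
10724/503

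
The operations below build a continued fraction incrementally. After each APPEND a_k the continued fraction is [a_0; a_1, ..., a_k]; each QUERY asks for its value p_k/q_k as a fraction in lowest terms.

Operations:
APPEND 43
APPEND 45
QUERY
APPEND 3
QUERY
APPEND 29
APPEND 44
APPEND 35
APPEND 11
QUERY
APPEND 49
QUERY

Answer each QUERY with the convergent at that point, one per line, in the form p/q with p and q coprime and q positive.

APPEND 43: p_0 = 43·1 + 0 = 43, q_0 = 43·0 + 1 = 1 → 43/1
APPEND 45: p_1 = 45·43 + 1 = 1936, q_1 = 45·1 + 0 = 45 → 1936/45
APPEND 3: p_2 = 3·1936 + 43 = 5851, q_2 = 3·45 + 1 = 136 → 5851/136
APPEND 29: p_3 = 29·5851 + 1936 = 171615, q_3 = 29·136 + 45 = 3989 → 171615/3989
APPEND 44: p_4 = 44·171615 + 5851 = 7556911, q_4 = 44·3989 + 136 = 175652 → 7556911/175652
APPEND 35: p_5 = 35·7556911 + 171615 = 264663500, q_5 = 35·175652 + 3989 = 6151809 → 264663500/6151809
APPEND 11: p_6 = 11·264663500 + 7556911 = 2918855411, q_6 = 11·6151809 + 175652 = 67845551 → 2918855411/67845551
APPEND 49: p_7 = 49·2918855411 + 264663500 = 143288578639, q_7 = 49·67845551 + 6151809 = 3330583808 → 143288578639/3330583808

1936/45
5851/136
2918855411/67845551
143288578639/3330583808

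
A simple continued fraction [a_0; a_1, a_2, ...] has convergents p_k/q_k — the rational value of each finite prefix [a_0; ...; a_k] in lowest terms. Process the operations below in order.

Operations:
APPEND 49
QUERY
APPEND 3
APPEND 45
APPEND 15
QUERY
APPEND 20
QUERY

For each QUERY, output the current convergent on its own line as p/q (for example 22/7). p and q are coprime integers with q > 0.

49/1
100783/2043
2022369/40996

APPEND 49: p_0 = 49·1 + 0 = 49, q_0 = 49·0 + 1 = 1 → 49/1
APPEND 3: p_1 = 3·49 + 1 = 148, q_1 = 3·1 + 0 = 3 → 148/3
APPEND 45: p_2 = 45·148 + 49 = 6709, q_2 = 45·3 + 1 = 136 → 6709/136
APPEND 15: p_3 = 15·6709 + 148 = 100783, q_3 = 15·136 + 3 = 2043 → 100783/2043
APPEND 20: p_4 = 20·100783 + 6709 = 2022369, q_4 = 20·2043 + 136 = 40996 → 2022369/40996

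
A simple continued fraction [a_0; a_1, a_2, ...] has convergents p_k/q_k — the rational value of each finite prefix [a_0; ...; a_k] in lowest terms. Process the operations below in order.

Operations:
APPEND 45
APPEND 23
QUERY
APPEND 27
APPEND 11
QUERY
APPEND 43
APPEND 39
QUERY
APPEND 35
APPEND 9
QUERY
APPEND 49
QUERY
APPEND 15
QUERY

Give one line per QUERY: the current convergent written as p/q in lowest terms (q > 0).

1036/23
309223/6865
519968857/11543728
164430080266/3650480401
8075286167635/179277865946
121293722594791/2692818469591

APPEND 45: p_0 = 45·1 + 0 = 45, q_0 = 45·0 + 1 = 1 → 45/1
APPEND 23: p_1 = 23·45 + 1 = 1036, q_1 = 23·1 + 0 = 23 → 1036/23
APPEND 27: p_2 = 27·1036 + 45 = 28017, q_2 = 27·23 + 1 = 622 → 28017/622
APPEND 11: p_3 = 11·28017 + 1036 = 309223, q_3 = 11·622 + 23 = 6865 → 309223/6865
APPEND 43: p_4 = 43·309223 + 28017 = 13324606, q_4 = 43·6865 + 622 = 295817 → 13324606/295817
APPEND 39: p_5 = 39·13324606 + 309223 = 519968857, q_5 = 39·295817 + 6865 = 11543728 → 519968857/11543728
APPEND 35: p_6 = 35·519968857 + 13324606 = 18212234601, q_6 = 35·11543728 + 295817 = 404326297 → 18212234601/404326297
APPEND 9: p_7 = 9·18212234601 + 519968857 = 164430080266, q_7 = 9·404326297 + 11543728 = 3650480401 → 164430080266/3650480401
APPEND 49: p_8 = 49·164430080266 + 18212234601 = 8075286167635, q_8 = 49·3650480401 + 404326297 = 179277865946 → 8075286167635/179277865946
APPEND 15: p_9 = 15·8075286167635 + 164430080266 = 121293722594791, q_9 = 15·179277865946 + 3650480401 = 2692818469591 → 121293722594791/2692818469591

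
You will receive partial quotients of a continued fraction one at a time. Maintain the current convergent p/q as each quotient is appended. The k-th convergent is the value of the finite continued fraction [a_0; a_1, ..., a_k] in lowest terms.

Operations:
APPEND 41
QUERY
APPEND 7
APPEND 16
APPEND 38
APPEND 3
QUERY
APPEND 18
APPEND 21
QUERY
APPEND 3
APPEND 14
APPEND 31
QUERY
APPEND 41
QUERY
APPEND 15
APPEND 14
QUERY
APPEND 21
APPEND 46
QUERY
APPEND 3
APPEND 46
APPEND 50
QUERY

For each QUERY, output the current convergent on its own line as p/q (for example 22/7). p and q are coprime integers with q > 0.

41/1
535499/13016
206670071/5023385
280381145276/6815028575
11504651192417/279635517376
2431406737633851/59098504566386
2359121422147384343/57341515913999152
16520856981352890203881/401560926290451425477

APPEND 41: p_0 = 41·1 + 0 = 41, q_0 = 41·0 + 1 = 1 → 41/1
APPEND 7: p_1 = 7·41 + 1 = 288, q_1 = 7·1 + 0 = 7 → 288/7
APPEND 16: p_2 = 16·288 + 41 = 4649, q_2 = 16·7 + 1 = 113 → 4649/113
APPEND 38: p_3 = 38·4649 + 288 = 176950, q_3 = 38·113 + 7 = 4301 → 176950/4301
APPEND 3: p_4 = 3·176950 + 4649 = 535499, q_4 = 3·4301 + 113 = 13016 → 535499/13016
APPEND 18: p_5 = 18·535499 + 176950 = 9815932, q_5 = 18·13016 + 4301 = 238589 → 9815932/238589
APPEND 21: p_6 = 21·9815932 + 535499 = 206670071, q_6 = 21·238589 + 13016 = 5023385 → 206670071/5023385
APPEND 3: p_7 = 3·206670071 + 9815932 = 629826145, q_7 = 3·5023385 + 238589 = 15308744 → 629826145/15308744
APPEND 14: p_8 = 14·629826145 + 206670071 = 9024236101, q_8 = 14·15308744 + 5023385 = 219345801 → 9024236101/219345801
APPEND 31: p_9 = 31·9024236101 + 629826145 = 280381145276, q_9 = 31·219345801 + 15308744 = 6815028575 → 280381145276/6815028575
APPEND 41: p_10 = 41·280381145276 + 9024236101 = 11504651192417, q_10 = 41·6815028575 + 219345801 = 279635517376 → 11504651192417/279635517376
APPEND 15: p_11 = 15·11504651192417 + 280381145276 = 172850149031531, q_11 = 15·279635517376 + 6815028575 = 4201347789215 → 172850149031531/4201347789215
APPEND 14: p_12 = 14·172850149031531 + 11504651192417 = 2431406737633851, q_12 = 14·4201347789215 + 279635517376 = 59098504566386 → 2431406737633851/59098504566386
APPEND 21: p_13 = 21·2431406737633851 + 172850149031531 = 51232391639342402, q_13 = 21·59098504566386 + 4201347789215 = 1245269943683321 → 51232391639342402/1245269943683321
APPEND 46: p_14 = 46·51232391639342402 + 2431406737633851 = 2359121422147384343, q_14 = 46·1245269943683321 + 59098504566386 = 57341515913999152 → 2359121422147384343/57341515913999152
APPEND 3: p_15 = 3·2359121422147384343 + 51232391639342402 = 7128596658081495431, q_15 = 3·57341515913999152 + 1245269943683321 = 173269817685680777 → 7128596658081495431/173269817685680777
APPEND 46: p_16 = 46·7128596658081495431 + 2359121422147384343 = 330274567693896174169, q_16 = 46·173269817685680777 + 57341515913999152 = 8027753129455314894 → 330274567693896174169/8027753129455314894
APPEND 50: p_17 = 50·330274567693896174169 + 7128596658081495431 = 16520856981352890203881, q_17 = 50·8027753129455314894 + 173269817685680777 = 401560926290451425477 → 16520856981352890203881/401560926290451425477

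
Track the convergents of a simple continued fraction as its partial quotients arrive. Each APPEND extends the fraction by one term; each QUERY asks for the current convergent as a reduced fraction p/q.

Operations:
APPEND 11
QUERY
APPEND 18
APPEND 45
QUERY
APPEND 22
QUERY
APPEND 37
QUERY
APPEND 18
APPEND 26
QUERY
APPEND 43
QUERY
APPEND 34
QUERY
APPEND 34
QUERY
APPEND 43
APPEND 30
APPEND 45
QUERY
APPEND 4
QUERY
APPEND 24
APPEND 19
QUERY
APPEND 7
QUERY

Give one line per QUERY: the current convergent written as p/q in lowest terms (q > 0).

11/1
8966/811
197451/17860
7314653/661631
3435705983/310769299
147867218474/13375007075
5030921134099/455061009849
171199185777840/15485449341941
9959975037204229669/900907841266071857
40061069225290133086/3623636731995028729
18497148161664471184013/1673119235505783494436
130451462768095465711824/11799702837949631222405

APPEND 11: p_0 = 11·1 + 0 = 11, q_0 = 11·0 + 1 = 1 → 11/1
APPEND 18: p_1 = 18·11 + 1 = 199, q_1 = 18·1 + 0 = 18 → 199/18
APPEND 45: p_2 = 45·199 + 11 = 8966, q_2 = 45·18 + 1 = 811 → 8966/811
APPEND 22: p_3 = 22·8966 + 199 = 197451, q_3 = 22·811 + 18 = 17860 → 197451/17860
APPEND 37: p_4 = 37·197451 + 8966 = 7314653, q_4 = 37·17860 + 811 = 661631 → 7314653/661631
APPEND 18: p_5 = 18·7314653 + 197451 = 131861205, q_5 = 18·661631 + 17860 = 11927218 → 131861205/11927218
APPEND 26: p_6 = 26·131861205 + 7314653 = 3435705983, q_6 = 26·11927218 + 661631 = 310769299 → 3435705983/310769299
APPEND 43: p_7 = 43·3435705983 + 131861205 = 147867218474, q_7 = 43·310769299 + 11927218 = 13375007075 → 147867218474/13375007075
APPEND 34: p_8 = 34·147867218474 + 3435705983 = 5030921134099, q_8 = 34·13375007075 + 310769299 = 455061009849 → 5030921134099/455061009849
APPEND 34: p_9 = 34·5030921134099 + 147867218474 = 171199185777840, q_9 = 34·455061009849 + 13375007075 = 15485449341941 → 171199185777840/15485449341941
APPEND 43: p_10 = 43·171199185777840 + 5030921134099 = 7366595909581219, q_10 = 43·15485449341941 + 455061009849 = 666329382713312 → 7366595909581219/666329382713312
APPEND 30: p_11 = 30·7366595909581219 + 171199185777840 = 221169076473214410, q_11 = 30·666329382713312 + 15485449341941 = 20005366930741301 → 221169076473214410/20005366930741301
APPEND 45: p_12 = 45·221169076473214410 + 7366595909581219 = 9959975037204229669, q_12 = 45·20005366930741301 + 666329382713312 = 900907841266071857 → 9959975037204229669/900907841266071857
APPEND 4: p_13 = 4·9959975037204229669 + 221169076473214410 = 40061069225290133086, q_13 = 4·900907841266071857 + 20005366930741301 = 3623636731995028729 → 40061069225290133086/3623636731995028729
APPEND 24: p_14 = 24·40061069225290133086 + 9959975037204229669 = 971425636444167423733, q_14 = 24·3623636731995028729 + 900907841266071857 = 87868189409146761353 → 971425636444167423733/87868189409146761353
APPEND 19: p_15 = 19·971425636444167423733 + 40061069225290133086 = 18497148161664471184013, q_15 = 19·87868189409146761353 + 3623636731995028729 = 1673119235505783494436 → 18497148161664471184013/1673119235505783494436
APPEND 7: p_16 = 7·18497148161664471184013 + 971425636444167423733 = 130451462768095465711824, q_16 = 7·1673119235505783494436 + 87868189409146761353 = 11799702837949631222405 → 130451462768095465711824/11799702837949631222405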